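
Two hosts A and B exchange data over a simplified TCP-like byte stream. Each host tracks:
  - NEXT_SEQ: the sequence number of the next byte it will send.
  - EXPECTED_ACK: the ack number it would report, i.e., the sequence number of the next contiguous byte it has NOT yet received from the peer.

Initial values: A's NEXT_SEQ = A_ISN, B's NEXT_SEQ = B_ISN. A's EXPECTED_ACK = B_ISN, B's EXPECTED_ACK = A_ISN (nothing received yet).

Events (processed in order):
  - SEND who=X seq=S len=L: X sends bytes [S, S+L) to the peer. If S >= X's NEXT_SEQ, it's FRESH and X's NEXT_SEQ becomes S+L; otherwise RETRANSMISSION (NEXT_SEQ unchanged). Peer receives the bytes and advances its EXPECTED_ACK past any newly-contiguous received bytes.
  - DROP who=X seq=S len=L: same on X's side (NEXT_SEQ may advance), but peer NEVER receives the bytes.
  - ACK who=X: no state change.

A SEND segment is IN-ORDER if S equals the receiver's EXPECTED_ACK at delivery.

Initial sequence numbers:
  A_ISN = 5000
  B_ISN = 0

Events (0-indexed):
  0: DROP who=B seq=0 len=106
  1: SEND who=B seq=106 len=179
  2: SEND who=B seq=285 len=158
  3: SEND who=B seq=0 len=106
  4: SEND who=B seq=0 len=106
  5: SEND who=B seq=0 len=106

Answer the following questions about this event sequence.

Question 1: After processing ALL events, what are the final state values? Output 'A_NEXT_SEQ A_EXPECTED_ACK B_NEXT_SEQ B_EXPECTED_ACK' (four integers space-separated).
After event 0: A_seq=5000 A_ack=0 B_seq=106 B_ack=5000
After event 1: A_seq=5000 A_ack=0 B_seq=285 B_ack=5000
After event 2: A_seq=5000 A_ack=0 B_seq=443 B_ack=5000
After event 3: A_seq=5000 A_ack=443 B_seq=443 B_ack=5000
After event 4: A_seq=5000 A_ack=443 B_seq=443 B_ack=5000
After event 5: A_seq=5000 A_ack=443 B_seq=443 B_ack=5000

Answer: 5000 443 443 5000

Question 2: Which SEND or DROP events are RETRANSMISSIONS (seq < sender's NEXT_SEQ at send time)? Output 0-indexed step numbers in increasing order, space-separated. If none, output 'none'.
Answer: 3 4 5

Derivation:
Step 0: DROP seq=0 -> fresh
Step 1: SEND seq=106 -> fresh
Step 2: SEND seq=285 -> fresh
Step 3: SEND seq=0 -> retransmit
Step 4: SEND seq=0 -> retransmit
Step 5: SEND seq=0 -> retransmit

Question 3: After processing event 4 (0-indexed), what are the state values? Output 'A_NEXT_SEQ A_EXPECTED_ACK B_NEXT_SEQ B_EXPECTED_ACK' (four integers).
After event 0: A_seq=5000 A_ack=0 B_seq=106 B_ack=5000
After event 1: A_seq=5000 A_ack=0 B_seq=285 B_ack=5000
After event 2: A_seq=5000 A_ack=0 B_seq=443 B_ack=5000
After event 3: A_seq=5000 A_ack=443 B_seq=443 B_ack=5000
After event 4: A_seq=5000 A_ack=443 B_seq=443 B_ack=5000

5000 443 443 5000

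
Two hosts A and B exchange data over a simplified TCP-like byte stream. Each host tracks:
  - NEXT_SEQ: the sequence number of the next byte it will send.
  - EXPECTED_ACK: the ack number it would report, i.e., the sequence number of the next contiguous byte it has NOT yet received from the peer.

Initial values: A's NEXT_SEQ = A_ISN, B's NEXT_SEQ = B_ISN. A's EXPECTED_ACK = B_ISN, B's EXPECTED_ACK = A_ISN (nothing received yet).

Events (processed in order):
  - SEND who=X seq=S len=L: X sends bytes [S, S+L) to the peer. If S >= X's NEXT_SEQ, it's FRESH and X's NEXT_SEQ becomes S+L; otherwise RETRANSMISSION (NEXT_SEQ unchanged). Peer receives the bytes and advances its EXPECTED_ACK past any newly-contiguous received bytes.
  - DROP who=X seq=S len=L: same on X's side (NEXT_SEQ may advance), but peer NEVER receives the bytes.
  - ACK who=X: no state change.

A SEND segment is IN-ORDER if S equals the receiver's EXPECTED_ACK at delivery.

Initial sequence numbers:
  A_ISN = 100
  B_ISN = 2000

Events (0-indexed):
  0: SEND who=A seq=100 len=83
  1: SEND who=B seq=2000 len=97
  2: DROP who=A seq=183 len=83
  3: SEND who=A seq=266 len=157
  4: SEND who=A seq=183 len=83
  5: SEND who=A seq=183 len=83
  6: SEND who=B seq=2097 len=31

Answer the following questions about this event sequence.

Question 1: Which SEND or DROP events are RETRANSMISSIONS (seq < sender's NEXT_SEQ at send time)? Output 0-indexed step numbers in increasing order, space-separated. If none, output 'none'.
Answer: 4 5

Derivation:
Step 0: SEND seq=100 -> fresh
Step 1: SEND seq=2000 -> fresh
Step 2: DROP seq=183 -> fresh
Step 3: SEND seq=266 -> fresh
Step 4: SEND seq=183 -> retransmit
Step 5: SEND seq=183 -> retransmit
Step 6: SEND seq=2097 -> fresh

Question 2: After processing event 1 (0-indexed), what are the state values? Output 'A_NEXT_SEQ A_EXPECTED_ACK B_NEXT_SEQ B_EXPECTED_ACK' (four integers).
After event 0: A_seq=183 A_ack=2000 B_seq=2000 B_ack=183
After event 1: A_seq=183 A_ack=2097 B_seq=2097 B_ack=183

183 2097 2097 183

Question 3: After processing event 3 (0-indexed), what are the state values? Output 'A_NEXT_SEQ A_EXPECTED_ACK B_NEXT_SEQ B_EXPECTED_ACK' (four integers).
After event 0: A_seq=183 A_ack=2000 B_seq=2000 B_ack=183
After event 1: A_seq=183 A_ack=2097 B_seq=2097 B_ack=183
After event 2: A_seq=266 A_ack=2097 B_seq=2097 B_ack=183
After event 3: A_seq=423 A_ack=2097 B_seq=2097 B_ack=183

423 2097 2097 183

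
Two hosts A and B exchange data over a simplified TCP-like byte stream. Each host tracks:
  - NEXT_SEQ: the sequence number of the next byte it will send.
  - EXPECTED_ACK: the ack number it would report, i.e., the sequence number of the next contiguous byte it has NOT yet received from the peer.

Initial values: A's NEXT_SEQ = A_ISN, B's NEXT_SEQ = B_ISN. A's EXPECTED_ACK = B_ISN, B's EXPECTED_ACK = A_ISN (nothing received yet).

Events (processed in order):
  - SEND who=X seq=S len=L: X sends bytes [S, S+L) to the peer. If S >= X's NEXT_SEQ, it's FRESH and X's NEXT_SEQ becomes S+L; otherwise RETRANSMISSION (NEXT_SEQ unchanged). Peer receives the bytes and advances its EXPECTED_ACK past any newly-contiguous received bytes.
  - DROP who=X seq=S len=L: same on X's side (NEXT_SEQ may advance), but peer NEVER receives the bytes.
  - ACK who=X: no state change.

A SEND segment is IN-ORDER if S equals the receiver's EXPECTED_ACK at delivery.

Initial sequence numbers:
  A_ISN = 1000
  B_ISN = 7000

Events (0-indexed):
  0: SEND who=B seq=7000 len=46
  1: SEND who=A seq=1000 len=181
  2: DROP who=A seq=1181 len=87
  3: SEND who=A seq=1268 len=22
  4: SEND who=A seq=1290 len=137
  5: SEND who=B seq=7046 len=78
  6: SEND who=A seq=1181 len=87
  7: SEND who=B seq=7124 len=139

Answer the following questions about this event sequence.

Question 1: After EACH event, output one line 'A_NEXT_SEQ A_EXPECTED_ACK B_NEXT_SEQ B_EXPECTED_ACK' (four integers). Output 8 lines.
1000 7046 7046 1000
1181 7046 7046 1181
1268 7046 7046 1181
1290 7046 7046 1181
1427 7046 7046 1181
1427 7124 7124 1181
1427 7124 7124 1427
1427 7263 7263 1427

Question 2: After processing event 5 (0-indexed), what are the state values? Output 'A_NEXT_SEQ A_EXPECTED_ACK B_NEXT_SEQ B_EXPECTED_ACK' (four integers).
After event 0: A_seq=1000 A_ack=7046 B_seq=7046 B_ack=1000
After event 1: A_seq=1181 A_ack=7046 B_seq=7046 B_ack=1181
After event 2: A_seq=1268 A_ack=7046 B_seq=7046 B_ack=1181
After event 3: A_seq=1290 A_ack=7046 B_seq=7046 B_ack=1181
After event 4: A_seq=1427 A_ack=7046 B_seq=7046 B_ack=1181
After event 5: A_seq=1427 A_ack=7124 B_seq=7124 B_ack=1181

1427 7124 7124 1181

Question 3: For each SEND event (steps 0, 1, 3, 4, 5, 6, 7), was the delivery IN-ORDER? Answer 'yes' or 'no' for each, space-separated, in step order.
Answer: yes yes no no yes yes yes

Derivation:
Step 0: SEND seq=7000 -> in-order
Step 1: SEND seq=1000 -> in-order
Step 3: SEND seq=1268 -> out-of-order
Step 4: SEND seq=1290 -> out-of-order
Step 5: SEND seq=7046 -> in-order
Step 6: SEND seq=1181 -> in-order
Step 7: SEND seq=7124 -> in-order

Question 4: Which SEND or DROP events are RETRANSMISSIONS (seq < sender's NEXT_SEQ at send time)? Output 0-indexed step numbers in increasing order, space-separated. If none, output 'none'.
Step 0: SEND seq=7000 -> fresh
Step 1: SEND seq=1000 -> fresh
Step 2: DROP seq=1181 -> fresh
Step 3: SEND seq=1268 -> fresh
Step 4: SEND seq=1290 -> fresh
Step 5: SEND seq=7046 -> fresh
Step 6: SEND seq=1181 -> retransmit
Step 7: SEND seq=7124 -> fresh

Answer: 6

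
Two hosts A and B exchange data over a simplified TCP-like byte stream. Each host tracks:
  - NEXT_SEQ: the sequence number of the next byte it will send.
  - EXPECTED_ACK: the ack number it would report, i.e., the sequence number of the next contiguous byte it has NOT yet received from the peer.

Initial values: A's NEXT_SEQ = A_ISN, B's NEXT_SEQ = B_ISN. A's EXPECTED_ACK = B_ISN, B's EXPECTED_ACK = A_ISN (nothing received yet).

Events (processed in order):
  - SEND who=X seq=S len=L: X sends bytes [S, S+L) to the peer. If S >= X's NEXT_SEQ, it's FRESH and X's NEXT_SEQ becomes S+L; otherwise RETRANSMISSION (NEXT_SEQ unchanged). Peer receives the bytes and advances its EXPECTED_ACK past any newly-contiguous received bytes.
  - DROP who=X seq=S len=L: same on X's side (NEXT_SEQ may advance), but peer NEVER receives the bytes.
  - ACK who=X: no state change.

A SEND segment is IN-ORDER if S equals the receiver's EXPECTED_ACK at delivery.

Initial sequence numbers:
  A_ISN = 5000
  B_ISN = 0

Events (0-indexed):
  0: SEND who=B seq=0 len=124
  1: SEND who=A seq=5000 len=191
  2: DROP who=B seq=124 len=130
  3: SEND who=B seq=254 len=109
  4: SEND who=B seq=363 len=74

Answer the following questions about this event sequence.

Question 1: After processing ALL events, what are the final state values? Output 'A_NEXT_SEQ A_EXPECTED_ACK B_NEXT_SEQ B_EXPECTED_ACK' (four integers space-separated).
Answer: 5191 124 437 5191

Derivation:
After event 0: A_seq=5000 A_ack=124 B_seq=124 B_ack=5000
After event 1: A_seq=5191 A_ack=124 B_seq=124 B_ack=5191
After event 2: A_seq=5191 A_ack=124 B_seq=254 B_ack=5191
After event 3: A_seq=5191 A_ack=124 B_seq=363 B_ack=5191
After event 4: A_seq=5191 A_ack=124 B_seq=437 B_ack=5191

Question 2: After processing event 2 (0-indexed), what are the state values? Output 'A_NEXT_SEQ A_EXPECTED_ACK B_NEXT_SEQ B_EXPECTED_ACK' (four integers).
After event 0: A_seq=5000 A_ack=124 B_seq=124 B_ack=5000
After event 1: A_seq=5191 A_ack=124 B_seq=124 B_ack=5191
After event 2: A_seq=5191 A_ack=124 B_seq=254 B_ack=5191

5191 124 254 5191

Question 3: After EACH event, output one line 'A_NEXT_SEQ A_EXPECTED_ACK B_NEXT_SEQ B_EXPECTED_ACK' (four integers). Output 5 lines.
5000 124 124 5000
5191 124 124 5191
5191 124 254 5191
5191 124 363 5191
5191 124 437 5191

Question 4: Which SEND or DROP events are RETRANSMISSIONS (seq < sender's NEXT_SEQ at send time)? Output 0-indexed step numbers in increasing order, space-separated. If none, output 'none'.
Answer: none

Derivation:
Step 0: SEND seq=0 -> fresh
Step 1: SEND seq=5000 -> fresh
Step 2: DROP seq=124 -> fresh
Step 3: SEND seq=254 -> fresh
Step 4: SEND seq=363 -> fresh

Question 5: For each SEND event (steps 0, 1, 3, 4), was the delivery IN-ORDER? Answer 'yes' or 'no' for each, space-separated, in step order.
Answer: yes yes no no

Derivation:
Step 0: SEND seq=0 -> in-order
Step 1: SEND seq=5000 -> in-order
Step 3: SEND seq=254 -> out-of-order
Step 4: SEND seq=363 -> out-of-order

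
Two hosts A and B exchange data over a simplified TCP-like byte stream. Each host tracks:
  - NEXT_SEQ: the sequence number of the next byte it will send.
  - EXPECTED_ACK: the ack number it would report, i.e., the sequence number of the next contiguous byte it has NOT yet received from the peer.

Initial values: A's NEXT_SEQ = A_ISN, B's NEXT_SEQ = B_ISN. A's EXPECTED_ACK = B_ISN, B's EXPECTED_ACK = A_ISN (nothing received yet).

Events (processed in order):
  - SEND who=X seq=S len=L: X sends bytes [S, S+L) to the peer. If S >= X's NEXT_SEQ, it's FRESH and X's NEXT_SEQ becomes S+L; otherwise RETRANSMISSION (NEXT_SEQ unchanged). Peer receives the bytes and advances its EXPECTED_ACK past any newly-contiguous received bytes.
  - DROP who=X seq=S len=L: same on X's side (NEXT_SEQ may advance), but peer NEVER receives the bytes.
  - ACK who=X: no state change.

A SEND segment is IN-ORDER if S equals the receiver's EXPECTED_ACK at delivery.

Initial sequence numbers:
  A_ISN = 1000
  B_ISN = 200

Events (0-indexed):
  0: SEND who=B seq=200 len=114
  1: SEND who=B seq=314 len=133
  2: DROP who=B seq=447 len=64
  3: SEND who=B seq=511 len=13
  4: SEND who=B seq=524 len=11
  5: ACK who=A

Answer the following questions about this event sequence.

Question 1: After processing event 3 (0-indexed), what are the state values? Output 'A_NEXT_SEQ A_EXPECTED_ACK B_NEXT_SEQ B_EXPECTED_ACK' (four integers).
After event 0: A_seq=1000 A_ack=314 B_seq=314 B_ack=1000
After event 1: A_seq=1000 A_ack=447 B_seq=447 B_ack=1000
After event 2: A_seq=1000 A_ack=447 B_seq=511 B_ack=1000
After event 3: A_seq=1000 A_ack=447 B_seq=524 B_ack=1000

1000 447 524 1000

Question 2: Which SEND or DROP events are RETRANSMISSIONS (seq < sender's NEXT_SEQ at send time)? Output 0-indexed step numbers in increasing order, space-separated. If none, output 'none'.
Step 0: SEND seq=200 -> fresh
Step 1: SEND seq=314 -> fresh
Step 2: DROP seq=447 -> fresh
Step 3: SEND seq=511 -> fresh
Step 4: SEND seq=524 -> fresh

Answer: none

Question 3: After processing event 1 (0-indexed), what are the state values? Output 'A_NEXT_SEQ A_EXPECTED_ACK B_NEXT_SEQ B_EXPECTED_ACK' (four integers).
After event 0: A_seq=1000 A_ack=314 B_seq=314 B_ack=1000
After event 1: A_seq=1000 A_ack=447 B_seq=447 B_ack=1000

1000 447 447 1000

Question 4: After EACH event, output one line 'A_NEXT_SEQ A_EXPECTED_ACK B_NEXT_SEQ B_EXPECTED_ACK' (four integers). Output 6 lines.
1000 314 314 1000
1000 447 447 1000
1000 447 511 1000
1000 447 524 1000
1000 447 535 1000
1000 447 535 1000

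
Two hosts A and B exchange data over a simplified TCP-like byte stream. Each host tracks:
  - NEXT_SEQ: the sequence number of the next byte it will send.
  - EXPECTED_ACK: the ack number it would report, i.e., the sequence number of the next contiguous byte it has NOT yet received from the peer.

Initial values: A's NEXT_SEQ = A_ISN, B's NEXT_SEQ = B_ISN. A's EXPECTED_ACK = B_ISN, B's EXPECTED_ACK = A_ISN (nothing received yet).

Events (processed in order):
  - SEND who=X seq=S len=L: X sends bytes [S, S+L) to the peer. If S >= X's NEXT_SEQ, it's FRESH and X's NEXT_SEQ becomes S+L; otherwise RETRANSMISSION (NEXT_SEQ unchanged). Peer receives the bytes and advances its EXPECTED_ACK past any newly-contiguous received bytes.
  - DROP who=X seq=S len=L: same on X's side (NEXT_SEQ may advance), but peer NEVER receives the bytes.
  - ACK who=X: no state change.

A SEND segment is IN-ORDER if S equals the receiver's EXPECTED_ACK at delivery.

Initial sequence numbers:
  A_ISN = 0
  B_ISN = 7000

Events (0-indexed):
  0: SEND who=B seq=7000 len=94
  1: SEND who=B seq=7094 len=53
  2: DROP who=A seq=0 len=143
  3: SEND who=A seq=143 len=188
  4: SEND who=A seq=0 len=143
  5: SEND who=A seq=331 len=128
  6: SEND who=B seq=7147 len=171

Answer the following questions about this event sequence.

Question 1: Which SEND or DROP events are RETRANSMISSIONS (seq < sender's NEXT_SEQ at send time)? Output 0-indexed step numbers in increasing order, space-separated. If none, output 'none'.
Step 0: SEND seq=7000 -> fresh
Step 1: SEND seq=7094 -> fresh
Step 2: DROP seq=0 -> fresh
Step 3: SEND seq=143 -> fresh
Step 4: SEND seq=0 -> retransmit
Step 5: SEND seq=331 -> fresh
Step 6: SEND seq=7147 -> fresh

Answer: 4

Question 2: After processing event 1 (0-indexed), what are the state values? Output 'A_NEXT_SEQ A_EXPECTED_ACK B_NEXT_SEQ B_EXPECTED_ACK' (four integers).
After event 0: A_seq=0 A_ack=7094 B_seq=7094 B_ack=0
After event 1: A_seq=0 A_ack=7147 B_seq=7147 B_ack=0

0 7147 7147 0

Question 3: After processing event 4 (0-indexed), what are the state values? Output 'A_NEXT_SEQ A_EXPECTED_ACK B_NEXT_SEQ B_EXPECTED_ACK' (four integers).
After event 0: A_seq=0 A_ack=7094 B_seq=7094 B_ack=0
After event 1: A_seq=0 A_ack=7147 B_seq=7147 B_ack=0
After event 2: A_seq=143 A_ack=7147 B_seq=7147 B_ack=0
After event 3: A_seq=331 A_ack=7147 B_seq=7147 B_ack=0
After event 4: A_seq=331 A_ack=7147 B_seq=7147 B_ack=331

331 7147 7147 331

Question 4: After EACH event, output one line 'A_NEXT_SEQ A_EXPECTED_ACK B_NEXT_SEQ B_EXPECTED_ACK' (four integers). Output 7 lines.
0 7094 7094 0
0 7147 7147 0
143 7147 7147 0
331 7147 7147 0
331 7147 7147 331
459 7147 7147 459
459 7318 7318 459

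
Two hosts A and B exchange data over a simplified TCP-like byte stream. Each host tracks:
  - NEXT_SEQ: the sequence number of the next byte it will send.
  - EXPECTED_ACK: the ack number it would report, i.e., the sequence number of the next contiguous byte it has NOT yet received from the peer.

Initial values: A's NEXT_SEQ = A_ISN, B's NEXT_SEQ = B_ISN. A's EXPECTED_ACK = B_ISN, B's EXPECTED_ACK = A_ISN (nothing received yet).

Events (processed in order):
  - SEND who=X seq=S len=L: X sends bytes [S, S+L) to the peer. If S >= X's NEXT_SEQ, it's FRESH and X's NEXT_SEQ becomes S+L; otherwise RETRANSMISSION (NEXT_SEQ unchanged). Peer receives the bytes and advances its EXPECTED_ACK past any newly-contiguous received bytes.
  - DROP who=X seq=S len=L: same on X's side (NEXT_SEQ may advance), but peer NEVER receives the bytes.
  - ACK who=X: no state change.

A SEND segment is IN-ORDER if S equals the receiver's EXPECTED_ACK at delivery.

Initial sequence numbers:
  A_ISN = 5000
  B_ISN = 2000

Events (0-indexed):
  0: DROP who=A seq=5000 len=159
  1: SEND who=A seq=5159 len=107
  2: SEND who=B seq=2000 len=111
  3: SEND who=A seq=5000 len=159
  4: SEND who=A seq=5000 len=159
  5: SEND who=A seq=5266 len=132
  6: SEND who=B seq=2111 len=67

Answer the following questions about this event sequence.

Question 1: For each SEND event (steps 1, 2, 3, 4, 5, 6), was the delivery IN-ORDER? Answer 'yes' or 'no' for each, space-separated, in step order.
Step 1: SEND seq=5159 -> out-of-order
Step 2: SEND seq=2000 -> in-order
Step 3: SEND seq=5000 -> in-order
Step 4: SEND seq=5000 -> out-of-order
Step 5: SEND seq=5266 -> in-order
Step 6: SEND seq=2111 -> in-order

Answer: no yes yes no yes yes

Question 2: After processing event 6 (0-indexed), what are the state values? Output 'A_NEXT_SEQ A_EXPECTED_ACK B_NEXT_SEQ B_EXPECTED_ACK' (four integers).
After event 0: A_seq=5159 A_ack=2000 B_seq=2000 B_ack=5000
After event 1: A_seq=5266 A_ack=2000 B_seq=2000 B_ack=5000
After event 2: A_seq=5266 A_ack=2111 B_seq=2111 B_ack=5000
After event 3: A_seq=5266 A_ack=2111 B_seq=2111 B_ack=5266
After event 4: A_seq=5266 A_ack=2111 B_seq=2111 B_ack=5266
After event 5: A_seq=5398 A_ack=2111 B_seq=2111 B_ack=5398
After event 6: A_seq=5398 A_ack=2178 B_seq=2178 B_ack=5398

5398 2178 2178 5398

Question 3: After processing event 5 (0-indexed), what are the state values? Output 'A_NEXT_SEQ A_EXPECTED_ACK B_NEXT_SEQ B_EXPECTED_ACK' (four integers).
After event 0: A_seq=5159 A_ack=2000 B_seq=2000 B_ack=5000
After event 1: A_seq=5266 A_ack=2000 B_seq=2000 B_ack=5000
After event 2: A_seq=5266 A_ack=2111 B_seq=2111 B_ack=5000
After event 3: A_seq=5266 A_ack=2111 B_seq=2111 B_ack=5266
After event 4: A_seq=5266 A_ack=2111 B_seq=2111 B_ack=5266
After event 5: A_seq=5398 A_ack=2111 B_seq=2111 B_ack=5398

5398 2111 2111 5398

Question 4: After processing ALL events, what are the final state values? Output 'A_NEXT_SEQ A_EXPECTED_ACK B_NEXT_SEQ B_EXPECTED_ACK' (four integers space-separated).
Answer: 5398 2178 2178 5398

Derivation:
After event 0: A_seq=5159 A_ack=2000 B_seq=2000 B_ack=5000
After event 1: A_seq=5266 A_ack=2000 B_seq=2000 B_ack=5000
After event 2: A_seq=5266 A_ack=2111 B_seq=2111 B_ack=5000
After event 3: A_seq=5266 A_ack=2111 B_seq=2111 B_ack=5266
After event 4: A_seq=5266 A_ack=2111 B_seq=2111 B_ack=5266
After event 5: A_seq=5398 A_ack=2111 B_seq=2111 B_ack=5398
After event 6: A_seq=5398 A_ack=2178 B_seq=2178 B_ack=5398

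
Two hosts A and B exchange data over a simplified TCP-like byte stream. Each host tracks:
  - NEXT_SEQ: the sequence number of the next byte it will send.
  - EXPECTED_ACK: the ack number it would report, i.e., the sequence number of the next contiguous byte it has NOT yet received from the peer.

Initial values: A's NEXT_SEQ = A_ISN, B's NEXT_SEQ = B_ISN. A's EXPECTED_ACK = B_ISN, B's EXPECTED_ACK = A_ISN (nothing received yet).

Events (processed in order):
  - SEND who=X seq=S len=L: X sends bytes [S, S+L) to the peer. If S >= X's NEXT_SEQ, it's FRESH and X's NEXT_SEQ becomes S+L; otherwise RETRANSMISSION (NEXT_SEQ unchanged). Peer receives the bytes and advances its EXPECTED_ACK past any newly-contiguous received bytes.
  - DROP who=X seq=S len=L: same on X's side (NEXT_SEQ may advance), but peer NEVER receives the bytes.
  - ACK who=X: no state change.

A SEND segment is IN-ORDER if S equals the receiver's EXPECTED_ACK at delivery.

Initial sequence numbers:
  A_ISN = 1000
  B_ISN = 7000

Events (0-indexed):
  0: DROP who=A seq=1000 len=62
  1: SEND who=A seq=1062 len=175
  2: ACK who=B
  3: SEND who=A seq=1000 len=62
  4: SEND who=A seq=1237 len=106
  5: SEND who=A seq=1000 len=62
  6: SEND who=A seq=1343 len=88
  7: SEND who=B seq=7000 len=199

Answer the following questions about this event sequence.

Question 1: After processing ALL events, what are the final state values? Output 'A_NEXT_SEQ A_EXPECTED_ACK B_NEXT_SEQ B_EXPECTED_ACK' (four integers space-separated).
Answer: 1431 7199 7199 1431

Derivation:
After event 0: A_seq=1062 A_ack=7000 B_seq=7000 B_ack=1000
After event 1: A_seq=1237 A_ack=7000 B_seq=7000 B_ack=1000
After event 2: A_seq=1237 A_ack=7000 B_seq=7000 B_ack=1000
After event 3: A_seq=1237 A_ack=7000 B_seq=7000 B_ack=1237
After event 4: A_seq=1343 A_ack=7000 B_seq=7000 B_ack=1343
After event 5: A_seq=1343 A_ack=7000 B_seq=7000 B_ack=1343
After event 6: A_seq=1431 A_ack=7000 B_seq=7000 B_ack=1431
After event 7: A_seq=1431 A_ack=7199 B_seq=7199 B_ack=1431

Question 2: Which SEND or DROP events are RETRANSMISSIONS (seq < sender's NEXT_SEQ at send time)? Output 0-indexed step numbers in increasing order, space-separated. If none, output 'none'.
Step 0: DROP seq=1000 -> fresh
Step 1: SEND seq=1062 -> fresh
Step 3: SEND seq=1000 -> retransmit
Step 4: SEND seq=1237 -> fresh
Step 5: SEND seq=1000 -> retransmit
Step 6: SEND seq=1343 -> fresh
Step 7: SEND seq=7000 -> fresh

Answer: 3 5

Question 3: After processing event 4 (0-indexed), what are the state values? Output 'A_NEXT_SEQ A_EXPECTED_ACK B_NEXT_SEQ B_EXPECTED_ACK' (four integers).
After event 0: A_seq=1062 A_ack=7000 B_seq=7000 B_ack=1000
After event 1: A_seq=1237 A_ack=7000 B_seq=7000 B_ack=1000
After event 2: A_seq=1237 A_ack=7000 B_seq=7000 B_ack=1000
After event 3: A_seq=1237 A_ack=7000 B_seq=7000 B_ack=1237
After event 4: A_seq=1343 A_ack=7000 B_seq=7000 B_ack=1343

1343 7000 7000 1343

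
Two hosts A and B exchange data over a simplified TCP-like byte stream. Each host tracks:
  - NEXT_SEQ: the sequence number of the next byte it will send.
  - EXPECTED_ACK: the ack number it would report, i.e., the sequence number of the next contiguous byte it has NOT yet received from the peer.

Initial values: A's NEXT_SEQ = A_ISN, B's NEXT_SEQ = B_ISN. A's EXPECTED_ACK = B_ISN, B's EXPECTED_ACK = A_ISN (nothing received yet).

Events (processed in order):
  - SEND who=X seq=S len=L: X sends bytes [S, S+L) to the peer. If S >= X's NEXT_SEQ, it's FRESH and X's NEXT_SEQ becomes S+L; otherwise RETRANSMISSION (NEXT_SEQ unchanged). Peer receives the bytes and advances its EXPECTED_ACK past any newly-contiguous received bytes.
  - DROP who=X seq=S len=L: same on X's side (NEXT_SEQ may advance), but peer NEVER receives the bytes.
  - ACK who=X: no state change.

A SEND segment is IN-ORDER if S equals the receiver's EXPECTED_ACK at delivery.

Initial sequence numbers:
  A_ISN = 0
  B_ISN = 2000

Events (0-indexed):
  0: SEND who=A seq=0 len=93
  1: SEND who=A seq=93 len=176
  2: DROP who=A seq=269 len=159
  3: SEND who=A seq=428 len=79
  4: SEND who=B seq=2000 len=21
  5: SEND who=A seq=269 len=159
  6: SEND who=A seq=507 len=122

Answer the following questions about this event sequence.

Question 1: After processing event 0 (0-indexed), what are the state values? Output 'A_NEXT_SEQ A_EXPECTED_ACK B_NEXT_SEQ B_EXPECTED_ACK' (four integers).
After event 0: A_seq=93 A_ack=2000 B_seq=2000 B_ack=93

93 2000 2000 93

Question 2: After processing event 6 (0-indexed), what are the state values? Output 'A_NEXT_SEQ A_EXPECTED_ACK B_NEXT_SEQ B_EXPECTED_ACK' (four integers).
After event 0: A_seq=93 A_ack=2000 B_seq=2000 B_ack=93
After event 1: A_seq=269 A_ack=2000 B_seq=2000 B_ack=269
After event 2: A_seq=428 A_ack=2000 B_seq=2000 B_ack=269
After event 3: A_seq=507 A_ack=2000 B_seq=2000 B_ack=269
After event 4: A_seq=507 A_ack=2021 B_seq=2021 B_ack=269
After event 5: A_seq=507 A_ack=2021 B_seq=2021 B_ack=507
After event 6: A_seq=629 A_ack=2021 B_seq=2021 B_ack=629

629 2021 2021 629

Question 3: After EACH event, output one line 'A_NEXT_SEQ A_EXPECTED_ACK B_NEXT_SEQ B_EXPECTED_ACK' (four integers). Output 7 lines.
93 2000 2000 93
269 2000 2000 269
428 2000 2000 269
507 2000 2000 269
507 2021 2021 269
507 2021 2021 507
629 2021 2021 629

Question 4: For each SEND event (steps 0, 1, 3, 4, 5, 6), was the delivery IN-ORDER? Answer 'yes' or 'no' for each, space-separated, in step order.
Step 0: SEND seq=0 -> in-order
Step 1: SEND seq=93 -> in-order
Step 3: SEND seq=428 -> out-of-order
Step 4: SEND seq=2000 -> in-order
Step 5: SEND seq=269 -> in-order
Step 6: SEND seq=507 -> in-order

Answer: yes yes no yes yes yes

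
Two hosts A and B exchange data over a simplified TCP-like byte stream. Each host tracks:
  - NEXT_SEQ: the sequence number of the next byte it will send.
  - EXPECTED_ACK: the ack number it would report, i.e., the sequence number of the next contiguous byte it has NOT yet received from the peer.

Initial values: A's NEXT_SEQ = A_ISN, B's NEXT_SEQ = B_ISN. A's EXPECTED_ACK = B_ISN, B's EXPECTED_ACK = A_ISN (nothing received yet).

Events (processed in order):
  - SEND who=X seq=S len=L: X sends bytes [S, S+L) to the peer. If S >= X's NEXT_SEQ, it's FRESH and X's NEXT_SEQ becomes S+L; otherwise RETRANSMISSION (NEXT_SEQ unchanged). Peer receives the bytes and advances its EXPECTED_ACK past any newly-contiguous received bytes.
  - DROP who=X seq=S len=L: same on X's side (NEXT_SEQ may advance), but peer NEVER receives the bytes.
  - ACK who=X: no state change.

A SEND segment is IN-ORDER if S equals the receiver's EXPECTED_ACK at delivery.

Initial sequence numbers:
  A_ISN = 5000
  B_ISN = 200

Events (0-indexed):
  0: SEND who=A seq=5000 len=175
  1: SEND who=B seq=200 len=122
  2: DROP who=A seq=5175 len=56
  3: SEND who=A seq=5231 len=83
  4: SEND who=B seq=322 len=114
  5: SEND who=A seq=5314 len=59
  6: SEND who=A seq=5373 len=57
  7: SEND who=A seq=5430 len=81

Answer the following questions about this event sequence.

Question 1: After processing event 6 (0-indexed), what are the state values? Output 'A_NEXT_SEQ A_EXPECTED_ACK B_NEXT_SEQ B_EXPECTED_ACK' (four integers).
After event 0: A_seq=5175 A_ack=200 B_seq=200 B_ack=5175
After event 1: A_seq=5175 A_ack=322 B_seq=322 B_ack=5175
After event 2: A_seq=5231 A_ack=322 B_seq=322 B_ack=5175
After event 3: A_seq=5314 A_ack=322 B_seq=322 B_ack=5175
After event 4: A_seq=5314 A_ack=436 B_seq=436 B_ack=5175
After event 5: A_seq=5373 A_ack=436 B_seq=436 B_ack=5175
After event 6: A_seq=5430 A_ack=436 B_seq=436 B_ack=5175

5430 436 436 5175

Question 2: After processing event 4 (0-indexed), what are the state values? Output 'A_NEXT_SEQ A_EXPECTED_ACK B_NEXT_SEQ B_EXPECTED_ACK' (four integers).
After event 0: A_seq=5175 A_ack=200 B_seq=200 B_ack=5175
After event 1: A_seq=5175 A_ack=322 B_seq=322 B_ack=5175
After event 2: A_seq=5231 A_ack=322 B_seq=322 B_ack=5175
After event 3: A_seq=5314 A_ack=322 B_seq=322 B_ack=5175
After event 4: A_seq=5314 A_ack=436 B_seq=436 B_ack=5175

5314 436 436 5175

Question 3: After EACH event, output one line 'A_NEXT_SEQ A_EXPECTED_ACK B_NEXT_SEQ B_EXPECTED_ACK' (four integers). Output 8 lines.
5175 200 200 5175
5175 322 322 5175
5231 322 322 5175
5314 322 322 5175
5314 436 436 5175
5373 436 436 5175
5430 436 436 5175
5511 436 436 5175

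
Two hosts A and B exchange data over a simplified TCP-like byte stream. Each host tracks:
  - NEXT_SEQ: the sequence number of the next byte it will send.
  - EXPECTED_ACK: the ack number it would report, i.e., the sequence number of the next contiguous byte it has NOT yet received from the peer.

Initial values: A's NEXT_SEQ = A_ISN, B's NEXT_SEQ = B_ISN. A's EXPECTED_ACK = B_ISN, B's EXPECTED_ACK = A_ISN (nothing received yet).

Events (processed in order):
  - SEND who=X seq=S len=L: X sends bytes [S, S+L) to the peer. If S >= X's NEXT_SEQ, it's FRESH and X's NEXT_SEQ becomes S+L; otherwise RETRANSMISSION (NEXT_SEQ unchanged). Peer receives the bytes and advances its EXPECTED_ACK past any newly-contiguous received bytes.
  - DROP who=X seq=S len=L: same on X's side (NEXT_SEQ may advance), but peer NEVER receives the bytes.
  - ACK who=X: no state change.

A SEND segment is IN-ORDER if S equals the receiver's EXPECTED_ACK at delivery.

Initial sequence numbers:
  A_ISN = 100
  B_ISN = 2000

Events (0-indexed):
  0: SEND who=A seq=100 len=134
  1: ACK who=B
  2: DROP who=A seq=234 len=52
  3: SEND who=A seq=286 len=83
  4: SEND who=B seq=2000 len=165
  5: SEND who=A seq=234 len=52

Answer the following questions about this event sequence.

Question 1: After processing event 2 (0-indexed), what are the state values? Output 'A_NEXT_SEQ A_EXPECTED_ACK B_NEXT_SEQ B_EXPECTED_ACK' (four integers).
After event 0: A_seq=234 A_ack=2000 B_seq=2000 B_ack=234
After event 1: A_seq=234 A_ack=2000 B_seq=2000 B_ack=234
After event 2: A_seq=286 A_ack=2000 B_seq=2000 B_ack=234

286 2000 2000 234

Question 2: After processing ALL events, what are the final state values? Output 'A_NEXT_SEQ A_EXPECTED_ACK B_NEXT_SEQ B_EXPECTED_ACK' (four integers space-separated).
After event 0: A_seq=234 A_ack=2000 B_seq=2000 B_ack=234
After event 1: A_seq=234 A_ack=2000 B_seq=2000 B_ack=234
After event 2: A_seq=286 A_ack=2000 B_seq=2000 B_ack=234
After event 3: A_seq=369 A_ack=2000 B_seq=2000 B_ack=234
After event 4: A_seq=369 A_ack=2165 B_seq=2165 B_ack=234
After event 5: A_seq=369 A_ack=2165 B_seq=2165 B_ack=369

Answer: 369 2165 2165 369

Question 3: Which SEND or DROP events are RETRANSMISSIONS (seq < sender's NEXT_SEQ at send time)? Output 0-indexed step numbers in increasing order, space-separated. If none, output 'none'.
Step 0: SEND seq=100 -> fresh
Step 2: DROP seq=234 -> fresh
Step 3: SEND seq=286 -> fresh
Step 4: SEND seq=2000 -> fresh
Step 5: SEND seq=234 -> retransmit

Answer: 5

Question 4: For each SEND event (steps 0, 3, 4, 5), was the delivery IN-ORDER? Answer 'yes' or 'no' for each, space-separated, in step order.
Step 0: SEND seq=100 -> in-order
Step 3: SEND seq=286 -> out-of-order
Step 4: SEND seq=2000 -> in-order
Step 5: SEND seq=234 -> in-order

Answer: yes no yes yes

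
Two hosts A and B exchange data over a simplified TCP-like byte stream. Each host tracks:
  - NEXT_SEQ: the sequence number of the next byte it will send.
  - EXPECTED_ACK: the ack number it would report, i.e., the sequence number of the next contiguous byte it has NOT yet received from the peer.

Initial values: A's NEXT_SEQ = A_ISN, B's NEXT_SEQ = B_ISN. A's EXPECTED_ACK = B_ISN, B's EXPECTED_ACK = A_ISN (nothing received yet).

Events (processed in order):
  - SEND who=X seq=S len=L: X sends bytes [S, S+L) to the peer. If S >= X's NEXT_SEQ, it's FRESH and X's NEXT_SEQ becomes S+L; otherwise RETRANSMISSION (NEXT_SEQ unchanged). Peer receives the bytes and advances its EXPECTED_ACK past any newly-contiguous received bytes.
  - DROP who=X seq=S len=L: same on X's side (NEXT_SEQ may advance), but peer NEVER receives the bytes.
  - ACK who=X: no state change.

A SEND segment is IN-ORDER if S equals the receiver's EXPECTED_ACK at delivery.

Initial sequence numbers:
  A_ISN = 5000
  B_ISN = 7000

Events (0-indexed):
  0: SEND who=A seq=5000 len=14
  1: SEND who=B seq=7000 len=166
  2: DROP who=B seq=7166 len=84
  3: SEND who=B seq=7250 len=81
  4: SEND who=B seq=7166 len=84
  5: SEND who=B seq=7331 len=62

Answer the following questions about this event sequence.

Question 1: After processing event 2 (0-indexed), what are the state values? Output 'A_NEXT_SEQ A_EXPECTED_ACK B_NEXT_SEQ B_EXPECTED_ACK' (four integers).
After event 0: A_seq=5014 A_ack=7000 B_seq=7000 B_ack=5014
After event 1: A_seq=5014 A_ack=7166 B_seq=7166 B_ack=5014
After event 2: A_seq=5014 A_ack=7166 B_seq=7250 B_ack=5014

5014 7166 7250 5014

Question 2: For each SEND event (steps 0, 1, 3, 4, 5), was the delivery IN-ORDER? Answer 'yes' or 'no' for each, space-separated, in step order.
Step 0: SEND seq=5000 -> in-order
Step 1: SEND seq=7000 -> in-order
Step 3: SEND seq=7250 -> out-of-order
Step 4: SEND seq=7166 -> in-order
Step 5: SEND seq=7331 -> in-order

Answer: yes yes no yes yes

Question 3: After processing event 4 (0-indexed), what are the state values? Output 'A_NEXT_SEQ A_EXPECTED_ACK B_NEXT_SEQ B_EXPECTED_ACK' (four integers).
After event 0: A_seq=5014 A_ack=7000 B_seq=7000 B_ack=5014
After event 1: A_seq=5014 A_ack=7166 B_seq=7166 B_ack=5014
After event 2: A_seq=5014 A_ack=7166 B_seq=7250 B_ack=5014
After event 3: A_seq=5014 A_ack=7166 B_seq=7331 B_ack=5014
After event 4: A_seq=5014 A_ack=7331 B_seq=7331 B_ack=5014

5014 7331 7331 5014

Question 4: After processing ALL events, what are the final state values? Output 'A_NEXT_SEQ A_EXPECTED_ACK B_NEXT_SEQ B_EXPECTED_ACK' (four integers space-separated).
Answer: 5014 7393 7393 5014

Derivation:
After event 0: A_seq=5014 A_ack=7000 B_seq=7000 B_ack=5014
After event 1: A_seq=5014 A_ack=7166 B_seq=7166 B_ack=5014
After event 2: A_seq=5014 A_ack=7166 B_seq=7250 B_ack=5014
After event 3: A_seq=5014 A_ack=7166 B_seq=7331 B_ack=5014
After event 4: A_seq=5014 A_ack=7331 B_seq=7331 B_ack=5014
After event 5: A_seq=5014 A_ack=7393 B_seq=7393 B_ack=5014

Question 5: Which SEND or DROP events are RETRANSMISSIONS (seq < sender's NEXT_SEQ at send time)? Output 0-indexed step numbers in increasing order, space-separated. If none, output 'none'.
Answer: 4

Derivation:
Step 0: SEND seq=5000 -> fresh
Step 1: SEND seq=7000 -> fresh
Step 2: DROP seq=7166 -> fresh
Step 3: SEND seq=7250 -> fresh
Step 4: SEND seq=7166 -> retransmit
Step 5: SEND seq=7331 -> fresh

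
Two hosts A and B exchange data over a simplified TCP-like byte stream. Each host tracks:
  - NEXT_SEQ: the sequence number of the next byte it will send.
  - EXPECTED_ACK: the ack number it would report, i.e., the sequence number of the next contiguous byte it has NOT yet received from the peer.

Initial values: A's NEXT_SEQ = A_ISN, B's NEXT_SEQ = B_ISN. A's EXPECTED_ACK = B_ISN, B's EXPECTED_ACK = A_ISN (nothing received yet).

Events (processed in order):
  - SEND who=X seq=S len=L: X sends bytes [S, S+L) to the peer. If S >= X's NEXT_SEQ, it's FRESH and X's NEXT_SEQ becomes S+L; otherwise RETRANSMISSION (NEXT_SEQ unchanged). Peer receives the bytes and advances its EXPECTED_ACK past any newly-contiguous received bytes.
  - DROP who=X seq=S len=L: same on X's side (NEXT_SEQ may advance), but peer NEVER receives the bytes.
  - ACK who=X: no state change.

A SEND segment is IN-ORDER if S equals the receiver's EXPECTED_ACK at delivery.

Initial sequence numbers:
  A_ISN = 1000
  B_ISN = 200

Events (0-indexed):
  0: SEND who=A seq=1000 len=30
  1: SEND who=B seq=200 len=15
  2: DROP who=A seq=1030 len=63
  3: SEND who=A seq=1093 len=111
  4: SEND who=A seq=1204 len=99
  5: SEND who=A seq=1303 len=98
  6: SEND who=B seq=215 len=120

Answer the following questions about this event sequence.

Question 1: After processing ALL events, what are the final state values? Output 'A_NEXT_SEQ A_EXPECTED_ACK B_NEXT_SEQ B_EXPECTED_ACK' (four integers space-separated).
Answer: 1401 335 335 1030

Derivation:
After event 0: A_seq=1030 A_ack=200 B_seq=200 B_ack=1030
After event 1: A_seq=1030 A_ack=215 B_seq=215 B_ack=1030
After event 2: A_seq=1093 A_ack=215 B_seq=215 B_ack=1030
After event 3: A_seq=1204 A_ack=215 B_seq=215 B_ack=1030
After event 4: A_seq=1303 A_ack=215 B_seq=215 B_ack=1030
After event 5: A_seq=1401 A_ack=215 B_seq=215 B_ack=1030
After event 6: A_seq=1401 A_ack=335 B_seq=335 B_ack=1030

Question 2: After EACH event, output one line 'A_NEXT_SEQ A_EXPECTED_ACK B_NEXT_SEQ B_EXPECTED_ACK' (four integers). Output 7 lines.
1030 200 200 1030
1030 215 215 1030
1093 215 215 1030
1204 215 215 1030
1303 215 215 1030
1401 215 215 1030
1401 335 335 1030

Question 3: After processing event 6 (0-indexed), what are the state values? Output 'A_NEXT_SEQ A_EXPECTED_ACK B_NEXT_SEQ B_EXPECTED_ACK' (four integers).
After event 0: A_seq=1030 A_ack=200 B_seq=200 B_ack=1030
After event 1: A_seq=1030 A_ack=215 B_seq=215 B_ack=1030
After event 2: A_seq=1093 A_ack=215 B_seq=215 B_ack=1030
After event 3: A_seq=1204 A_ack=215 B_seq=215 B_ack=1030
After event 4: A_seq=1303 A_ack=215 B_seq=215 B_ack=1030
After event 5: A_seq=1401 A_ack=215 B_seq=215 B_ack=1030
After event 6: A_seq=1401 A_ack=335 B_seq=335 B_ack=1030

1401 335 335 1030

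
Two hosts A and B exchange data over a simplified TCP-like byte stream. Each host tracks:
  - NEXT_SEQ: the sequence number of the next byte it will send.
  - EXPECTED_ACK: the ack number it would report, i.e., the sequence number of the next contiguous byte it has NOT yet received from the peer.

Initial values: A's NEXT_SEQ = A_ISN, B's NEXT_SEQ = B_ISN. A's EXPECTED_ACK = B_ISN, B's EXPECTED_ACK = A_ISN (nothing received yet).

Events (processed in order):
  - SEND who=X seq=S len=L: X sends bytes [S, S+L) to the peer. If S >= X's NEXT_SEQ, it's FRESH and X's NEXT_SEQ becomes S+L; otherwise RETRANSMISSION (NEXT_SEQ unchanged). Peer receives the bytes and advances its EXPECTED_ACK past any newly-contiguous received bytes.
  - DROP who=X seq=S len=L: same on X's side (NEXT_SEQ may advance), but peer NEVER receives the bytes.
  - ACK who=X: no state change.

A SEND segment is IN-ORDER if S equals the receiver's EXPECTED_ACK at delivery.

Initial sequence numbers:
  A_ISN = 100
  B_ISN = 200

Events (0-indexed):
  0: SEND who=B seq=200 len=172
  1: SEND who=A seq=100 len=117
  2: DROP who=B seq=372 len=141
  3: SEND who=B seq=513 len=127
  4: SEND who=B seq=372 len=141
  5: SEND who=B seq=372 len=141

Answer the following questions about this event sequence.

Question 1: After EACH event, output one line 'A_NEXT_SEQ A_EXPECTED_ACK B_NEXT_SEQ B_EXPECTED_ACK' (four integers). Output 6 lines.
100 372 372 100
217 372 372 217
217 372 513 217
217 372 640 217
217 640 640 217
217 640 640 217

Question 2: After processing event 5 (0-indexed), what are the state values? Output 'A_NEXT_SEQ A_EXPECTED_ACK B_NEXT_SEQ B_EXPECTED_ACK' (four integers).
After event 0: A_seq=100 A_ack=372 B_seq=372 B_ack=100
After event 1: A_seq=217 A_ack=372 B_seq=372 B_ack=217
After event 2: A_seq=217 A_ack=372 B_seq=513 B_ack=217
After event 3: A_seq=217 A_ack=372 B_seq=640 B_ack=217
After event 4: A_seq=217 A_ack=640 B_seq=640 B_ack=217
After event 5: A_seq=217 A_ack=640 B_seq=640 B_ack=217

217 640 640 217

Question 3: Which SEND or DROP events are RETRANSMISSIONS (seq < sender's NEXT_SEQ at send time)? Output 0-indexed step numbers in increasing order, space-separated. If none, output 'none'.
Answer: 4 5

Derivation:
Step 0: SEND seq=200 -> fresh
Step 1: SEND seq=100 -> fresh
Step 2: DROP seq=372 -> fresh
Step 3: SEND seq=513 -> fresh
Step 4: SEND seq=372 -> retransmit
Step 5: SEND seq=372 -> retransmit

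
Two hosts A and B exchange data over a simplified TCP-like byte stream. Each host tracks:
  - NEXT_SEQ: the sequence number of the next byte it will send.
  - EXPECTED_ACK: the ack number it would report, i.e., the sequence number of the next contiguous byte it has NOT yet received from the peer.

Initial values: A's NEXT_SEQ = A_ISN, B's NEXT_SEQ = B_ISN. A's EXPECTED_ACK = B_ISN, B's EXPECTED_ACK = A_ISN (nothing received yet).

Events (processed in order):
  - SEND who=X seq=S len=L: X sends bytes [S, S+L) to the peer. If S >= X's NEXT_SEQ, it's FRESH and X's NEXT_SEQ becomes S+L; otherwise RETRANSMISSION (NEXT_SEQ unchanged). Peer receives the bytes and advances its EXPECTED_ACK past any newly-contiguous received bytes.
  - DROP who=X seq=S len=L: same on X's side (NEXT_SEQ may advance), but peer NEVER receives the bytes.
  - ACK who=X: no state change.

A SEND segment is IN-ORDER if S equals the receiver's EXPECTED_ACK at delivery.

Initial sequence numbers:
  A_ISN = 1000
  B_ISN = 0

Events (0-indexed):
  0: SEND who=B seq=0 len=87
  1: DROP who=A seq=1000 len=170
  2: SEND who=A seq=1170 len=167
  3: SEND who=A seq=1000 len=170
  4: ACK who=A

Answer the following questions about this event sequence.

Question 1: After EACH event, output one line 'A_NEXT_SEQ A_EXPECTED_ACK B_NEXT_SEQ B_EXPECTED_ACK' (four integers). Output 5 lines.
1000 87 87 1000
1170 87 87 1000
1337 87 87 1000
1337 87 87 1337
1337 87 87 1337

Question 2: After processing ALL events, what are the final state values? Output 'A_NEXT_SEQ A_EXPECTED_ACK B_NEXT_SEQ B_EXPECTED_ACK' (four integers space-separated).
Answer: 1337 87 87 1337

Derivation:
After event 0: A_seq=1000 A_ack=87 B_seq=87 B_ack=1000
After event 1: A_seq=1170 A_ack=87 B_seq=87 B_ack=1000
After event 2: A_seq=1337 A_ack=87 B_seq=87 B_ack=1000
After event 3: A_seq=1337 A_ack=87 B_seq=87 B_ack=1337
After event 4: A_seq=1337 A_ack=87 B_seq=87 B_ack=1337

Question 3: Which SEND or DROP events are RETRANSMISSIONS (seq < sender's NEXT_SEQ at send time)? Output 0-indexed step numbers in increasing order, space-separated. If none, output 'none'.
Answer: 3

Derivation:
Step 0: SEND seq=0 -> fresh
Step 1: DROP seq=1000 -> fresh
Step 2: SEND seq=1170 -> fresh
Step 3: SEND seq=1000 -> retransmit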